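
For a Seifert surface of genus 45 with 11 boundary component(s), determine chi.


chi = 2 - 2g - b
= 2 - 2*45 - 11
= 2 - 90 - 11 = -99

-99


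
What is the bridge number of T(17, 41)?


The bridge number of T(p,q) is min(p,q).
min(17, 41) = 17

17


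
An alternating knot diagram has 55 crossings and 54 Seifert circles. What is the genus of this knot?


For alternating knots, g = (c - s + 1)/2.
= (55 - 54 + 1)/2
= 2/2 = 1

1


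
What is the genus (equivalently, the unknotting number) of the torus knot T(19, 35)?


For a torus knot T(p,q), both the unknotting number and genus equal (p-1)(q-1)/2.
= (19-1)(35-1)/2
= 18*34/2
= 612/2 = 306

306


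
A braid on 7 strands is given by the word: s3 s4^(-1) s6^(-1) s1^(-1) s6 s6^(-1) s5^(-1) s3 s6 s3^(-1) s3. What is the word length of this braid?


The word length counts the number of generators (including inverses).
Listing each generator: s3, s4^(-1), s6^(-1), s1^(-1), s6, s6^(-1), s5^(-1), s3, s6, s3^(-1), s3
There are 11 generators in this braid word.

11


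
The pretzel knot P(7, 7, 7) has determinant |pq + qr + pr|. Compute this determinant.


Step 1: Compute pq + qr + pr.
pq = 7*7 = 49
qr = 7*7 = 49
pr = 7*7 = 49
pq + qr + pr = 49 + 49 + 49 = 147
Step 2: Take absolute value.
det(P(7,7,7)) = |147| = 147

147


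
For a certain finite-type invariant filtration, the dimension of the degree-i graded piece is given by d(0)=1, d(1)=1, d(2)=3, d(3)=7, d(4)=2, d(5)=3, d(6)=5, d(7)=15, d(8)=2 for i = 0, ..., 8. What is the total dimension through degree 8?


Total dimension = d(0) + d(1) + ... + d(8)
= 1 + 1 + 3 + 7 + 2 + 3 + 5 + 15 + 2
= 39

39


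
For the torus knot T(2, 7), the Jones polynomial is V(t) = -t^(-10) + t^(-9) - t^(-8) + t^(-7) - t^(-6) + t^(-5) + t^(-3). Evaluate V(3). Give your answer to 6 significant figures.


Substituting t = 3 into V(t) = -t^(-10) + t^(-9) - t^(-8) + t^(-7) - t^(-6) + t^(-5) + t^(-3):
  (-)t^(-10) = -1.69351e-05
  (+)t^(-9) = 5.08053e-05
  (-)t^(-8) = -0.000152416
  (+)t^(-7) = 0.000457247
  (-)t^(-6) = -0.00137174
  (+)t^(-5) = 0.00411523
  (+)t^(-3) = 0.037037
Sum = (-1.69351e-05) + (5.08053e-05) + (-0.000152416) + (0.000457247) + (-0.00137174) + (0.00411523) + (0.037037)
= 0.04011922302
Rounded to 6 significant figures: 0.0401192

0.0401192


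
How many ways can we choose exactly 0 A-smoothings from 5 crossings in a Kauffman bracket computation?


We choose which 0 of 5 crossings get A-smoothings.
C(5, 0) = 5! / (0! * 5!)
= 1

1


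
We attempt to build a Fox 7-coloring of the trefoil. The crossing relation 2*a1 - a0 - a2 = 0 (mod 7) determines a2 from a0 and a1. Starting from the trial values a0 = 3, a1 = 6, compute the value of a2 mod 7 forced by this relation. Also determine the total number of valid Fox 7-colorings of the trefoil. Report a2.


Step 1: Apply the given crossing relation 2*a1 - a0 - a2 = 0 (mod 7).
  a2 = 2*a1 - a0 mod 7
  a2 = 2*6 - 3 mod 7
  a2 = 12 - 3 mod 7
  a2 = 9 mod 7 = 2
Step 2: The trefoil has determinant 3.
  Number of Fox p-colorings (p prime) is p^2 if p = 3, else p.
  Since 7 does not divide 3, only trivial (constant) colorings exist.
  (So the trial a0 = 3, a1 = 6 with a0 != a1 does NOT extend to a valid coloring of the whole trefoil: the other two crossing relations require 3*(a1 - a0) = 0 (mod 7), which fails.)
  Total colorings = 7
Step 3: a2 = 2, total Fox 7-colorings = 7

2


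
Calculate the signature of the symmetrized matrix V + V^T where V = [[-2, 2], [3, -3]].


Step 1: V + V^T = [[-4, 5], [5, -6]]
Step 2: trace = -10, det = -1
Step 3: Discriminant = (-10)^2 - 4*(-1) = 104
Step 4: Eigenvalues: 0.0990195, -10.099
Step 5: Signature = (# positive eigenvalues) - (# negative eigenvalues) = 0

0


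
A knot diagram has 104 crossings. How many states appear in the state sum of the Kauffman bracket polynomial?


Each crossing contributes 2 choices (A-smoothing or B-smoothing).
Total states = 2^104 = 20282409603651670423947251286016

20282409603651670423947251286016


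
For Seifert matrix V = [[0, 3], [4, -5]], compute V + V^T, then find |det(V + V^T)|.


Step 1: Form V + V^T where V = [[0, 3], [4, -5]]
  V^T = [[0, 4], [3, -5]]
  V + V^T = [[0, 7], [7, -10]]
Step 2: det(V + V^T) = 0*(-10) - 7*7
  = 0 - 49 = -49
Step 3: Knot determinant = |det(V + V^T)| = |-49| = 49

49


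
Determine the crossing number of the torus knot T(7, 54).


For a torus knot T(p, q) with gcd(p,q)=1,
the crossing number is min(p*(q-1), q*(p-1)).
p*(q-1) = 7*53 = 371
q*(p-1) = 54*6 = 324
min(371, 324) = 324

324


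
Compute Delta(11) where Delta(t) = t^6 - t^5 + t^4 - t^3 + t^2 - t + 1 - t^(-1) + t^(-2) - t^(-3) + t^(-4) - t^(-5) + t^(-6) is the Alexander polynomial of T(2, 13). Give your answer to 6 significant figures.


Substituting t = 11 into Delta(t) = t^6 - t^5 + t^4 - t^3 + t^2 - t + 1 - t^(-1) + t^(-2) - t^(-3) + t^(-4) - t^(-5) + t^(-6):
Term values: (1771561) + (-161051) + (14641) + (-1331) + (121) + (-11) + (1) + (-0.0909091) + (0.00826446) + (-0.000751315) + (6.83013e-05) + (-6.20921e-06) + (5.64474e-07)
Sum = 1623930.917
Rounded to 6 significant figures: 1.62393e+06

1.62393e+06


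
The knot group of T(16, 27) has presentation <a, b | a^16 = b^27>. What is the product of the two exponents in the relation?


The relation is a^16 = b^27.
Product of exponents = 16 * 27
= 432

432


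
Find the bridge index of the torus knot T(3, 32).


The bridge number of T(p,q) is min(p,q).
min(3, 32) = 3

3


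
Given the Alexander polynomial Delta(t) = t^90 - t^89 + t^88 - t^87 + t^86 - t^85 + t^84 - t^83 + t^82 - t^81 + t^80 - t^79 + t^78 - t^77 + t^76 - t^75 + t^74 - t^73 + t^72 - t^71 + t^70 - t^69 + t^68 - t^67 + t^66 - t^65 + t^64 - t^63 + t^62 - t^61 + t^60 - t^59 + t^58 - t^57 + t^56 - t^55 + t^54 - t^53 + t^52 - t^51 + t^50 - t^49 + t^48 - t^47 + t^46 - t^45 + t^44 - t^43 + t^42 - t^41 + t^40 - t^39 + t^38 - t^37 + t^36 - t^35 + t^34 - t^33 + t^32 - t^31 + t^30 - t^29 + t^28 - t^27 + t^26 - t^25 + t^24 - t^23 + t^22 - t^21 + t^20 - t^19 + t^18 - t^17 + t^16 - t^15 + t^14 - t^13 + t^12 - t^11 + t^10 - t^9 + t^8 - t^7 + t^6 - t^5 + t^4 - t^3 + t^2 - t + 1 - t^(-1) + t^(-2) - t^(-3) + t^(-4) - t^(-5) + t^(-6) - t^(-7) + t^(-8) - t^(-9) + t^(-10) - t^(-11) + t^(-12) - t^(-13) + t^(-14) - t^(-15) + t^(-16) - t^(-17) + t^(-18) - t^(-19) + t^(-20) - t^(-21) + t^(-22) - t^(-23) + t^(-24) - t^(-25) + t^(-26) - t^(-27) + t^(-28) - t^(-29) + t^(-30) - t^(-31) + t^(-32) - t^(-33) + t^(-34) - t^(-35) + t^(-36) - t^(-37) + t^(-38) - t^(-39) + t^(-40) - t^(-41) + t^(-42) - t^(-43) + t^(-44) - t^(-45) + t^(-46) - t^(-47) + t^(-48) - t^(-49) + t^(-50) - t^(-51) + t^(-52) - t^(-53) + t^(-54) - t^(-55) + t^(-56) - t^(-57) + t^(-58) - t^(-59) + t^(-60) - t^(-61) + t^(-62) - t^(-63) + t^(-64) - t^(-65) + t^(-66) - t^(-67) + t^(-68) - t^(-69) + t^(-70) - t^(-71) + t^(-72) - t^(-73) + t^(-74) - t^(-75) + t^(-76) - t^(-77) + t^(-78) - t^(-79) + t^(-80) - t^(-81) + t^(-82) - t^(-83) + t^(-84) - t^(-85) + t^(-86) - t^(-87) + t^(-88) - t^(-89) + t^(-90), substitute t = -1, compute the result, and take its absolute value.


Step 1: The polynomial has 181 terms with alternating signs, exponents from 90 down to -90.
Step 2: Substitute t = -1. The i-th term has coefficient (-1)^i and exponent (m-i),
  so its value is (-1)^i * (-1)^(m-i) = (-1)^m = 1 for every i.
Step 3: All 181 terms equal 1, so Delta(-1) = 181 * (1) = 181
Step 4: |Delta(-1)| = 181

181


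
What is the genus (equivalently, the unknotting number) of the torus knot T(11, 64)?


For a torus knot T(p,q), both the unknotting number and genus equal (p-1)(q-1)/2.
= (11-1)(64-1)/2
= 10*63/2
= 630/2 = 315

315


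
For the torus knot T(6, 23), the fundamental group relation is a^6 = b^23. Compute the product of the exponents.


The relation is a^6 = b^23.
Product of exponents = 6 * 23
= 138

138


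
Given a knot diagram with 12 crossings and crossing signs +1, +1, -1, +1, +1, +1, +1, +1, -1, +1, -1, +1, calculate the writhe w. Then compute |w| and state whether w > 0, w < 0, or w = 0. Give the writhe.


Step 1: Count positive crossings (+1).
Positive crossings: 9
Step 2: Count negative crossings (-1).
Negative crossings: 3
Step 3: Writhe = (positive) - (negative)
w = 9 - 3 = 6
Step 4: |w| = 6, and w is positive

6


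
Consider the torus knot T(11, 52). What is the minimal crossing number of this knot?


For a torus knot T(p, q) with gcd(p,q)=1,
the crossing number is min(p*(q-1), q*(p-1)).
p*(q-1) = 11*51 = 561
q*(p-1) = 52*10 = 520
min(561, 520) = 520

520


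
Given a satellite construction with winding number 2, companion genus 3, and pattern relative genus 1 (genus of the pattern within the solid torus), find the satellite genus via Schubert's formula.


Schubert: g(satellite) = g_rel(pattern) + |winding| * g(companion),
where g_rel(pattern) is the genus of the pattern relative to the solid torus.
= 1 + 2 * 3
= 1 + 6 = 7

7


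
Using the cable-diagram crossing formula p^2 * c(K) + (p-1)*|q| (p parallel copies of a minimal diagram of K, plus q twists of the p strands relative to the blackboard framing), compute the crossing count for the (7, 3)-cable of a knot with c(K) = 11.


Step 1: Each of the c(K) crossings of the companion diagram becomes p*p = p^2 crossings among the p parallel strands, and each of the |q| twists s_1 s_2 ... s_(p-1) adds (p-1) crossings.
  Crossings = p^2 * c(K) + (p-1)*|q|
Step 2: = 7^2 * 11 + (7-1)*3
Step 3: = 49*11 + 6*3
Step 4: = 539 + 18 = 557

557


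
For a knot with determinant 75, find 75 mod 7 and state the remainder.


Step 1: A knot is p-colorable if and only if p divides its determinant.
Step 2: Compute 75 mod 7.
75 = 10 * 7 + 5
Step 3: 75 mod 7 = 5
Step 4: The knot is 7-colorable: no

5


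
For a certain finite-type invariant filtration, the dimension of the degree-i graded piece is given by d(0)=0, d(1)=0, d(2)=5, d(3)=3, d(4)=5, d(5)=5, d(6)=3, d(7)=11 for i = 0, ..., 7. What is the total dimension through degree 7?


Total dimension = d(0) + d(1) + ... + d(7)
= 0 + 0 + 5 + 3 + 5 + 5 + 3 + 11
= 32

32


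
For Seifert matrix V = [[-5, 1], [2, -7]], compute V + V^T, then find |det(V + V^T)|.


Step 1: Form V + V^T where V = [[-5, 1], [2, -7]]
  V^T = [[-5, 2], [1, -7]]
  V + V^T = [[-10, 3], [3, -14]]
Step 2: det(V + V^T) = (-10)*(-14) - 3*3
  = 140 - 9 = 131
Step 3: Knot determinant = |det(V + V^T)| = |131| = 131

131


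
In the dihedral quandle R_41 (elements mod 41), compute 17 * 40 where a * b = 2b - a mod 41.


17 * 40 = 2*40 - 17 mod 41
= 80 - 17 mod 41
= 63 mod 41 = 22

22


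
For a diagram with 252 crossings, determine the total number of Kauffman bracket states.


Each crossing contributes 2 choices (A-smoothing or B-smoothing).
Total states = 2^252 = 7237005577332262213973186563042994240829374041602535252466099000494570602496

7237005577332262213973186563042994240829374041602535252466099000494570602496


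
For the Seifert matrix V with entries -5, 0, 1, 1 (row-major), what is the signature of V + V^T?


Step 1: V + V^T = [[-10, 1], [1, 2]]
Step 2: trace = -8, det = -21
Step 3: Discriminant = (-8)^2 - 4*(-21) = 148
Step 4: Eigenvalues: 2.08276, -10.0828
Step 5: Signature = (# positive eigenvalues) - (# negative eigenvalues) = 0

0


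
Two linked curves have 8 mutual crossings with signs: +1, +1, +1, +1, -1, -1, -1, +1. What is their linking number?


Step 1: Count positive crossings: 5
Step 2: Count negative crossings: 3
Step 3: Sum of signs = 5 - 3 = 2
Step 4: Linking number = sum/2 = 2/2 = 1

1


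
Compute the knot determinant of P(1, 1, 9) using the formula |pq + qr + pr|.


Step 1: Compute pq + qr + pr.
pq = 1*1 = 1
qr = 1*9 = 9
pr = 1*9 = 9
pq + qr + pr = 1 + 9 + 9 = 19
Step 2: Take absolute value.
det(P(1,1,9)) = |19| = 19

19


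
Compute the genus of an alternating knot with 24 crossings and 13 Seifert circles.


For alternating knots, g = (c - s + 1)/2.
= (24 - 13 + 1)/2
= 12/2 = 6

6


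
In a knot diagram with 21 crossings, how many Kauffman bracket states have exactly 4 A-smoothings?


We choose which 4 of 21 crossings get A-smoothings.
C(21, 4) = 21! / (4! * 17!)
= 5985

5985


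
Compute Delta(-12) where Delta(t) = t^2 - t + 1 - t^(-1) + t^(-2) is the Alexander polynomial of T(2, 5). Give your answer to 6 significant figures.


Substituting t = -12 into Delta(t) = t^2 - t + 1 - t^(-1) + t^(-2):
Term values: (144) + (12) + (1) + (0.0833333) + (0.00694444)
Sum = 157.0902778
Rounded to 6 significant figures: 157.09

157.09


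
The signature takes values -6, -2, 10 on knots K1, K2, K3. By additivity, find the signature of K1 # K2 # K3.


The signature is additive under connected sum.
signature(K1 # K2 # K3) = (-6) + (-2) + (10)
= 2

2


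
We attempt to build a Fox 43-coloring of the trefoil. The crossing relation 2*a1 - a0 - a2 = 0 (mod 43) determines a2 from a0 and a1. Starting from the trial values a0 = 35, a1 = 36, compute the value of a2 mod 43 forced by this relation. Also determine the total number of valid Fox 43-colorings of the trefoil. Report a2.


Step 1: Apply the given crossing relation 2*a1 - a0 - a2 = 0 (mod 43).
  a2 = 2*a1 - a0 mod 43
  a2 = 2*36 - 35 mod 43
  a2 = 72 - 35 mod 43
  a2 = 37 mod 43 = 37
Step 2: The trefoil has determinant 3.
  Number of Fox p-colorings (p prime) is p^2 if p = 3, else p.
  Since 43 does not divide 3, only trivial (constant) colorings exist.
  (So the trial a0 = 35, a1 = 36 with a0 != a1 does NOT extend to a valid coloring of the whole trefoil: the other two crossing relations require 3*(a1 - a0) = 0 (mod 43), which fails.)
  Total colorings = 43
Step 3: a2 = 37, total Fox 43-colorings = 43

37


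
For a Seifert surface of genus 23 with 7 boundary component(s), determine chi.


chi = 2 - 2g - b
= 2 - 2*23 - 7
= 2 - 46 - 7 = -51

-51


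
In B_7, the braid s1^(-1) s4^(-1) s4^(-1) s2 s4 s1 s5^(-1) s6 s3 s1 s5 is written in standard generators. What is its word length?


The word length counts the number of generators (including inverses).
Listing each generator: s1^(-1), s4^(-1), s4^(-1), s2, s4, s1, s5^(-1), s6, s3, s1, s5
There are 11 generators in this braid word.

11


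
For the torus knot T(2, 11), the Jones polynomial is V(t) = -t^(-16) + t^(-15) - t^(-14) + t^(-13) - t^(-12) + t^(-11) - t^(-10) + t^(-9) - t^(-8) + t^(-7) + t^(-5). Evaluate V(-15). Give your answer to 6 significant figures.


Substituting t = -15 into V(t) = -t^(-16) + t^(-15) - t^(-14) + t^(-13) - t^(-12) + t^(-11) - t^(-10) + t^(-9) - t^(-8) + t^(-7) + t^(-5):
  (-)t^(-16) = -1.52244e-19
  (+)t^(-15) = -2.28366e-18
  (-)t^(-14) = -3.42549e-17
  (+)t^(-13) = -5.13823e-16
  (-)t^(-12) = -7.70735e-15
  (+)t^(-11) = -1.1561e-13
  (-)t^(-10) = -1.73415e-12
  (+)t^(-9) = -2.60123e-11
  (-)t^(-8) = -3.90184e-10
  (+)t^(-7) = -5.85277e-09
  (+)t^(-5) = -1.31687e-06
Sum = (-1.52244e-19) + (-2.28366e-18) + (-3.42549e-17) + (-5.13823e-16) + (-7.70735e-15) + (-1.1561e-13) + (-1.73415e-12) + (-2.60123e-11) + (-3.90184e-10) + (-5.85277e-09) + (-1.31687e-06)
= -1.323143249e-06
Rounded to 6 significant figures: -1.32314e-06

-1.32314e-06


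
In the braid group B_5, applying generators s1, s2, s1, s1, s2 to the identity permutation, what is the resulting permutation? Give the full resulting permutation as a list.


Starting with identity [1, 2, 3, 4, 5].
Apply generators in sequence:
  After s1: [2, 1, 3, 4, 5]
  After s2: [2, 3, 1, 4, 5]
  After s1: [3, 2, 1, 4, 5]
  After s1: [2, 3, 1, 4, 5]
  After s2: [2, 1, 3, 4, 5]
Final permutation: [2, 1, 3, 4, 5]

[2, 1, 3, 4, 5]


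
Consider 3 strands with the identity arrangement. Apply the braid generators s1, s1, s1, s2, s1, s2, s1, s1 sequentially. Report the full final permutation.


Starting with identity [1, 2, 3].
Apply generators in sequence:
  After s1: [2, 1, 3]
  After s1: [1, 2, 3]
  After s1: [2, 1, 3]
  After s2: [2, 3, 1]
  After s1: [3, 2, 1]
  After s2: [3, 1, 2]
  After s1: [1, 3, 2]
  After s1: [3, 1, 2]
Final permutation: [3, 1, 2]

[3, 1, 2]


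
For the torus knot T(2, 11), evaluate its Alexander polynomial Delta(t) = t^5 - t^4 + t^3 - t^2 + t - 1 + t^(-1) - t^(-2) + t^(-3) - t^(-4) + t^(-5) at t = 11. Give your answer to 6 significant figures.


Substituting t = 11 into Delta(t) = t^5 - t^4 + t^3 - t^2 + t - 1 + t^(-1) - t^(-2) + t^(-3) - t^(-4) + t^(-5):
Term values: (161051) + (-14641) + (1331) + (-121) + (11) + (-1) + (0.0909091) + (-0.00826446) + (0.000751315) + (-6.83013e-05) + (6.20921e-06)
Sum = 147630.0833
Rounded to 6 significant figures: 147630

147630


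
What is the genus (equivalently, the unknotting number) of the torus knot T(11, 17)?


For a torus knot T(p,q), both the unknotting number and genus equal (p-1)(q-1)/2.
= (11-1)(17-1)/2
= 10*16/2
= 160/2 = 80

80


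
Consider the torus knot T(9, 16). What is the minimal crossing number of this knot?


For a torus knot T(p, q) with gcd(p,q)=1,
the crossing number is min(p*(q-1), q*(p-1)).
p*(q-1) = 9*15 = 135
q*(p-1) = 16*8 = 128
min(135, 128) = 128

128


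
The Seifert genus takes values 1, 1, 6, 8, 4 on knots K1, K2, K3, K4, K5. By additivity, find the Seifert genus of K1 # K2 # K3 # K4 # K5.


The Seifert genus is additive under connected sum.
Seifert genus(K1 # K2 # K3 # K4 # K5) = (1) + (1) + (6) + (8) + (4)
= 20

20


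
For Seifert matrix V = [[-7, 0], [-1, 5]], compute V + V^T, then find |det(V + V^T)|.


Step 1: Form V + V^T where V = [[-7, 0], [-1, 5]]
  V^T = [[-7, -1], [0, 5]]
  V + V^T = [[-14, -1], [-1, 10]]
Step 2: det(V + V^T) = (-14)*10 - (-1)*(-1)
  = -140 - 1 = -141
Step 3: Knot determinant = |det(V + V^T)| = |-141| = 141

141


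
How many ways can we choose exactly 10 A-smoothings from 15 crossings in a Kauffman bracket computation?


We choose which 10 of 15 crossings get A-smoothings.
C(15, 10) = 15! / (10! * 5!)
= 3003

3003


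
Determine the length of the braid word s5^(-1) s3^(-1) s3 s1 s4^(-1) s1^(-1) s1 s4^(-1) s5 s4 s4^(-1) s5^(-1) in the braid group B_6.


The word length counts the number of generators (including inverses).
Listing each generator: s5^(-1), s3^(-1), s3, s1, s4^(-1), s1^(-1), s1, s4^(-1), s5, s4, s4^(-1), s5^(-1)
There are 12 generators in this braid word.

12


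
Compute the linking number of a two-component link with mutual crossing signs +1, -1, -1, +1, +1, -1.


Step 1: Count positive crossings: 3
Step 2: Count negative crossings: 3
Step 3: Sum of signs = 3 - 3 = 0
Step 4: Linking number = sum/2 = 0/2 = 0

0


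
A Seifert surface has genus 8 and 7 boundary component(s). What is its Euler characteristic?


chi = 2 - 2g - b
= 2 - 2*8 - 7
= 2 - 16 - 7 = -21

-21


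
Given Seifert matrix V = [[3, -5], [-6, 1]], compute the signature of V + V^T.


Step 1: V + V^T = [[6, -11], [-11, 2]]
Step 2: trace = 8, det = -109
Step 3: Discriminant = 8^2 - 4*(-109) = 500
Step 4: Eigenvalues: 15.1803, -7.18034
Step 5: Signature = (# positive eigenvalues) - (# negative eigenvalues) = 0

0


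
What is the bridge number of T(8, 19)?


The bridge number of T(p,q) is min(p,q).
min(8, 19) = 8

8


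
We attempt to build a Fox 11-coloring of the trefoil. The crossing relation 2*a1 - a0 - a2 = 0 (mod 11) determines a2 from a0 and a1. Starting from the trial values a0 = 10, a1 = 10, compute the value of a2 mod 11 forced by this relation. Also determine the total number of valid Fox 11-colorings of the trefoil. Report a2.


Step 1: Apply the given crossing relation 2*a1 - a0 - a2 = 0 (mod 11).
  a2 = 2*a1 - a0 mod 11
  a2 = 2*10 - 10 mod 11
  a2 = 20 - 10 mod 11
  a2 = 10 mod 11 = 10
Step 2: The trefoil has determinant 3.
  Number of Fox p-colorings (p prime) is p^2 if p = 3, else p.
  Since 11 does not divide 3, only trivial (constant) colorings exist.
  (Here a0 = a1 = a2 = 10, the constant coloring, which is valid.)
  Total colorings = 11
Step 3: a2 = 10, total Fox 11-colorings = 11

10


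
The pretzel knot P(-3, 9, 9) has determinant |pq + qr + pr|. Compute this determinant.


Step 1: Compute pq + qr + pr.
pq = (-3)*9 = -27
qr = 9*9 = 81
pr = (-3)*9 = -27
pq + qr + pr = -27 + 81 + (-27) = 27
Step 2: Take absolute value.
det(P(-3,9,9)) = |27| = 27

27


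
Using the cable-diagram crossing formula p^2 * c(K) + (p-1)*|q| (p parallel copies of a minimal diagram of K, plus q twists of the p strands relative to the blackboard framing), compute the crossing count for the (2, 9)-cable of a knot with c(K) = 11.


Step 1: Each of the c(K) crossings of the companion diagram becomes p*p = p^2 crossings among the p parallel strands, and each of the |q| twists s_1 s_2 ... s_(p-1) adds (p-1) crossings.
  Crossings = p^2 * c(K) + (p-1)*|q|
Step 2: = 2^2 * 11 + (2-1)*9
Step 3: = 4*11 + 1*9
Step 4: = 44 + 9 = 53

53


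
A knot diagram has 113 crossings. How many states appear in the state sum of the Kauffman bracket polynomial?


Each crossing contributes 2 choices (A-smoothing or B-smoothing).
Total states = 2^113 = 10384593717069655257060992658440192

10384593717069655257060992658440192


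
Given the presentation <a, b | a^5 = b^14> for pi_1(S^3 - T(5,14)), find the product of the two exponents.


The relation is a^5 = b^14.
Product of exponents = 5 * 14
= 70

70


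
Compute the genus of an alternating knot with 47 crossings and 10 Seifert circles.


For alternating knots, g = (c - s + 1)/2.
= (47 - 10 + 1)/2
= 38/2 = 19

19


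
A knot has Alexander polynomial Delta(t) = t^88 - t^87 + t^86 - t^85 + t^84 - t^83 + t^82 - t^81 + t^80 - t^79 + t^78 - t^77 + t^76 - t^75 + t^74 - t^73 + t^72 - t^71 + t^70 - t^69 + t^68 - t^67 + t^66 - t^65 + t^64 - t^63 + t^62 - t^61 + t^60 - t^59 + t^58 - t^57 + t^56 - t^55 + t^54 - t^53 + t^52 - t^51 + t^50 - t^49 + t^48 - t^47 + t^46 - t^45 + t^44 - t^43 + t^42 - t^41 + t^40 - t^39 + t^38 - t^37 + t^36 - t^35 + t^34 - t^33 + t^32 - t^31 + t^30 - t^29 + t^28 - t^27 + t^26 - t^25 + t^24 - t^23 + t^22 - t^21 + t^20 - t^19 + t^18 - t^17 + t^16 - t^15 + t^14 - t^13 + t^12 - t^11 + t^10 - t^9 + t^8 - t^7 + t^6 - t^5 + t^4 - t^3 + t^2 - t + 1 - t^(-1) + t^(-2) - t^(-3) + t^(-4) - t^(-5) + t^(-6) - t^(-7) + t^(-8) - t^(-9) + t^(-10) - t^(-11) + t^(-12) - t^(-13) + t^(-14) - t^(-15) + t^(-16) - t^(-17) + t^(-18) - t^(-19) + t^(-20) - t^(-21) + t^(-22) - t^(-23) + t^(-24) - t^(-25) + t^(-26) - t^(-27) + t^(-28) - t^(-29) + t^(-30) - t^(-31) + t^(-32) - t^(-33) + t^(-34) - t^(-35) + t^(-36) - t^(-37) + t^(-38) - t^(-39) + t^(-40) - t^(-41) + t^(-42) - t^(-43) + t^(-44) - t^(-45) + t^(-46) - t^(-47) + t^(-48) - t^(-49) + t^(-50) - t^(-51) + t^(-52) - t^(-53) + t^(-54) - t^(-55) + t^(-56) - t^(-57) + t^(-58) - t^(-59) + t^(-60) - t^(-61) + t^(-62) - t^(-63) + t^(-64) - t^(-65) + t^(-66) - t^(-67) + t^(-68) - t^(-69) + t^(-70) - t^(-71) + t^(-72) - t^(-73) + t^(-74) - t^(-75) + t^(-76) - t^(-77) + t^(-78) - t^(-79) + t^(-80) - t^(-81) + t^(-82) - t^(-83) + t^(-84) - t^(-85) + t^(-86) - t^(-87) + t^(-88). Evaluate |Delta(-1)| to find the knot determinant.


Step 1: The polynomial has 177 terms with alternating signs, exponents from 88 down to -88.
Step 2: Substitute t = -1. The i-th term has coefficient (-1)^i and exponent (m-i),
  so its value is (-1)^i * (-1)^(m-i) = (-1)^m = 1 for every i.
Step 3: All 177 terms equal 1, so Delta(-1) = 177 * (1) = 177
Step 4: |Delta(-1)| = 177

177


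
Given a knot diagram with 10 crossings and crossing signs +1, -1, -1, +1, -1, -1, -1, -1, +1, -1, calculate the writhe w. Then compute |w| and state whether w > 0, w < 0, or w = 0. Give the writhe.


Step 1: Count positive crossings (+1).
Positive crossings: 3
Step 2: Count negative crossings (-1).
Negative crossings: 7
Step 3: Writhe = (positive) - (negative)
w = 3 - 7 = -4
Step 4: |w| = 4, and w is negative

-4


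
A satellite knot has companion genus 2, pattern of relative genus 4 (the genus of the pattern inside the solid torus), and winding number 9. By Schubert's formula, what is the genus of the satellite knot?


Schubert: g(satellite) = g_rel(pattern) + |winding| * g(companion),
where g_rel(pattern) is the genus of the pattern relative to the solid torus.
= 4 + 9 * 2
= 4 + 18 = 22

22


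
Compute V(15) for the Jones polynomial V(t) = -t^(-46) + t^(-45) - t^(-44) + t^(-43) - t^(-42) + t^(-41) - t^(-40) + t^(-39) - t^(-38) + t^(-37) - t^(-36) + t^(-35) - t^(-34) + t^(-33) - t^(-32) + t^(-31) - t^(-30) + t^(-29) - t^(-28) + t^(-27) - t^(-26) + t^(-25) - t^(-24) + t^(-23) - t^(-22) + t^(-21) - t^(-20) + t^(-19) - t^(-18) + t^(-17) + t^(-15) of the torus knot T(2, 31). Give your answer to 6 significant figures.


Substituting t = 15 into V(t) = -t^(-46) + t^(-45) - t^(-44) + t^(-43) - t^(-42) + t^(-41) - t^(-40) + t^(-39) - t^(-38) + t^(-37) - t^(-36) + t^(-35) - t^(-34) + t^(-33) - t^(-32) + t^(-31) - t^(-30) + t^(-29) - t^(-28) + t^(-27) - t^(-26) + t^(-25) - t^(-24) + t^(-23) - t^(-22) + t^(-21) - t^(-20) + t^(-19) - t^(-18) + t^(-17) + t^(-15):
  (-)t^(-46) = -7.93966e-55
  (+)t^(-45) = 1.19095e-53
  (-)t^(-44) = -1.78642e-52
  (+)t^(-43) = 2.67964e-51
  (-)t^(-42) = -4.01945e-50
  (+)t^(-41) = 6.02918e-49
  (-)t^(-40) = -9.04377e-48
  (+)t^(-39) = 1.35657e-46
  (-)t^(-38) = -2.03485e-45
  (+)t^(-37) = 3.05227e-44
  (-)t^(-36) = -4.57841e-43
  (+)t^(-35) = 6.86761e-42
  (-)t^(-34) = -1.03014e-40
  (+)t^(-33) = 1.54521e-39
  (-)t^(-32) = -2.31782e-38
  (+)t^(-31) = 3.47673e-37
  (-)t^(-30) = -5.2151e-36
  (+)t^(-29) = 7.82264e-35
  (-)t^(-28) = -1.1734e-33
  (+)t^(-27) = 1.76009e-32
  (-)t^(-26) = -2.64014e-31
  (+)t^(-25) = 3.96021e-30
  (-)t^(-24) = -5.94032e-29
  (+)t^(-23) = 8.91048e-28
  (-)t^(-22) = -1.33657e-26
  (+)t^(-21) = 2.00486e-25
  (-)t^(-20) = -3.00729e-24
  (+)t^(-19) = 4.51093e-23
  (-)t^(-18) = -6.76639e-22
  (+)t^(-17) = 1.01496e-20
  (+)t^(-15) = 2.28366e-18
Sum = (-7.93966e-55) + (1.19095e-53) + (-1.78642e-52) + (2.67964e-51) + (-4.01945e-50) + (6.02918e-49) + (-9.04377e-48) + (1.35657e-46) + (-2.03485e-45) + (3.05227e-44) + (-4.57841e-43) + (6.86761e-42) + (-1.03014e-40) + (1.54521e-39) + (-2.31782e-38) + (3.47673e-37) + (-5.2151e-36) + (7.82264e-35) + (-1.1734e-33) + (1.76009e-32) + (-2.64014e-31) + (3.96021e-30) + (-5.94032e-29) + (8.91048e-28) + (-1.33657e-26) + (2.00486e-25) + (-3.00729e-24) + (4.51093e-23) + (-6.76639e-22) + (1.01496e-20) + (2.28366e-18)
= 2.293173503e-18
Rounded to 6 significant figures: 2.29317e-18

2.29317e-18


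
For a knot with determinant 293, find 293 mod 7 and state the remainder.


Step 1: A knot is p-colorable if and only if p divides its determinant.
Step 2: Compute 293 mod 7.
293 = 41 * 7 + 6
Step 3: 293 mod 7 = 6
Step 4: The knot is 7-colorable: no

6


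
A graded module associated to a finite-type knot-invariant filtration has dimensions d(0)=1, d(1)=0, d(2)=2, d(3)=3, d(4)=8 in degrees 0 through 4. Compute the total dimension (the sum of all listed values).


Total dimension = d(0) + d(1) + ... + d(4)
= 1 + 0 + 2 + 3 + 8
= 14

14


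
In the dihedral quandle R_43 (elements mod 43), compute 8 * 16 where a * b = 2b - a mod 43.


8 * 16 = 2*16 - 8 mod 43
= 32 - 8 mod 43
= 24 mod 43 = 24

24


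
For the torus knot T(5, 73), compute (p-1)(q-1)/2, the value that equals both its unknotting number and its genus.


For a torus knot T(p,q), both the unknotting number and genus equal (p-1)(q-1)/2.
= (5-1)(73-1)/2
= 4*72/2
= 288/2 = 144

144


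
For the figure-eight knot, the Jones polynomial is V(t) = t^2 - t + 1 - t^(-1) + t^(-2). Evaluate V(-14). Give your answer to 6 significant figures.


Substituting t = -14 into V(t) = t^2 - t + 1 - t^(-1) + t^(-2):
  (+)t^(2) = 196
  (-)t^(1) = 14
  (+)t^(0) = 1
  (-)t^(-1) = 0.0714286
  (+)t^(-2) = 0.00510204
Sum = (196) + (14) + (1) + (0.0714286) + (0.00510204)
= 211.0765306
Rounded to 6 significant figures: 211.077

211.077


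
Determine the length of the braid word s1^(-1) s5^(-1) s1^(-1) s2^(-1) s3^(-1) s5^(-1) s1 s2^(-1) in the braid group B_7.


The word length counts the number of generators (including inverses).
Listing each generator: s1^(-1), s5^(-1), s1^(-1), s2^(-1), s3^(-1), s5^(-1), s1, s2^(-1)
There are 8 generators in this braid word.

8


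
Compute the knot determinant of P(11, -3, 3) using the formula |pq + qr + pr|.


Step 1: Compute pq + qr + pr.
pq = 11*(-3) = -33
qr = (-3)*3 = -9
pr = 11*3 = 33
pq + qr + pr = -33 + (-9) + 33 = -9
Step 2: Take absolute value.
det(P(11,-3,3)) = |-9| = 9

9


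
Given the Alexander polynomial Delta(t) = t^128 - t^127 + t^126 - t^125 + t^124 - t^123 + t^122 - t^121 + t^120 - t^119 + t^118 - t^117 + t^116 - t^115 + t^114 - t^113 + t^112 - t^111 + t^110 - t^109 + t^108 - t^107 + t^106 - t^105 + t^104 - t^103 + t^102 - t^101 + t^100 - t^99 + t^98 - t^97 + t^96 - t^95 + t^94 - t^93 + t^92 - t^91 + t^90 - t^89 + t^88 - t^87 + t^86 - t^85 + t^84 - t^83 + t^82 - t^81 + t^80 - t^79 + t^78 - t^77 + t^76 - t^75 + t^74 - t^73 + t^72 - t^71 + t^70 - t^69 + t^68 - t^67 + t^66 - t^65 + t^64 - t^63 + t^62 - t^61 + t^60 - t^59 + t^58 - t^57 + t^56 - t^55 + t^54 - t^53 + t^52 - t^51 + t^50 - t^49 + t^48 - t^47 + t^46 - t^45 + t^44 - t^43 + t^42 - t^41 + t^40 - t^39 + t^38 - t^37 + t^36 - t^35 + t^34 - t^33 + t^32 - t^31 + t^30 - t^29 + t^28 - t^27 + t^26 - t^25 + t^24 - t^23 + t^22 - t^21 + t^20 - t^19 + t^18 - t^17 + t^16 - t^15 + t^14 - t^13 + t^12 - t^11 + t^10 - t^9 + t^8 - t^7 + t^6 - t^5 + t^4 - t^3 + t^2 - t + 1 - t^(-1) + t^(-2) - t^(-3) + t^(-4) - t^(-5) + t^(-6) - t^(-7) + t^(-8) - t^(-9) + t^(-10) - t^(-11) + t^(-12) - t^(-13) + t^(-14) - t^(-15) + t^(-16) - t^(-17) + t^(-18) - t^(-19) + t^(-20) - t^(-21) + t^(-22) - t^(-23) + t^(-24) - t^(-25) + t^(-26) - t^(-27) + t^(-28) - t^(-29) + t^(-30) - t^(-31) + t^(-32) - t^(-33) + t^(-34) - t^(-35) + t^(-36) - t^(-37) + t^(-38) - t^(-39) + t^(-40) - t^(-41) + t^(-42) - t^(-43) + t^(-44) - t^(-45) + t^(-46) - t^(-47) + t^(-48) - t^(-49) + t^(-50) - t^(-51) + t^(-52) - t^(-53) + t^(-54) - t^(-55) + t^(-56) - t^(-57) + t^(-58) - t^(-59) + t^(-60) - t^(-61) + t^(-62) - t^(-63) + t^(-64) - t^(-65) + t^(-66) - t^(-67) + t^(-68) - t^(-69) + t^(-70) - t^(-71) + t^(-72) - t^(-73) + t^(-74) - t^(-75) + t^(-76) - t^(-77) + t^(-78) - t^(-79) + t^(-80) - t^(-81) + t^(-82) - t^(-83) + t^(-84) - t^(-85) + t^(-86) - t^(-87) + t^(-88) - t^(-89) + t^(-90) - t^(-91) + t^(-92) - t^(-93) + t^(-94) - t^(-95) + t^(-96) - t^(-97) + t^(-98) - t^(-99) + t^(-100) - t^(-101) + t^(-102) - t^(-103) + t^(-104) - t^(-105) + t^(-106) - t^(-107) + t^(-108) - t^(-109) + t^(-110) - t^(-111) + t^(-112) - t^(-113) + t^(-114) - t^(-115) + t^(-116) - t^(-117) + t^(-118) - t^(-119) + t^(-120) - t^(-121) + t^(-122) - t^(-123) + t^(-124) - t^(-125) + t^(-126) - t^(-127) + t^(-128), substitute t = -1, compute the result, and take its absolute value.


Step 1: The polynomial has 257 terms with alternating signs, exponents from 128 down to -128.
Step 2: Substitute t = -1. The i-th term has coefficient (-1)^i and exponent (m-i),
  so its value is (-1)^i * (-1)^(m-i) = (-1)^m = 1 for every i.
Step 3: All 257 terms equal 1, so Delta(-1) = 257 * (1) = 257
Step 4: |Delta(-1)| = 257

257


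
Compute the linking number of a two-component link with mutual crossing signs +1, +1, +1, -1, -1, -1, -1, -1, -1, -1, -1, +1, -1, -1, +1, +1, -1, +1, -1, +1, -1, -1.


Step 1: Count positive crossings: 8
Step 2: Count negative crossings: 14
Step 3: Sum of signs = 8 - 14 = -6
Step 4: Linking number = sum/2 = -6/2 = -3

-3


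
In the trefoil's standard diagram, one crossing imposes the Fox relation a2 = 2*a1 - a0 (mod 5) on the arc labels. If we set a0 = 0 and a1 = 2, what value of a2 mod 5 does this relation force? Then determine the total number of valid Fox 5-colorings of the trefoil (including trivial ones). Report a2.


Step 1: Apply the given crossing relation 2*a1 - a0 - a2 = 0 (mod 5).
  a2 = 2*a1 - a0 mod 5
  a2 = 2*2 - 0 mod 5
  a2 = 4 - 0 mod 5
  a2 = 4 mod 5 = 4
Step 2: The trefoil has determinant 3.
  Number of Fox p-colorings (p prime) is p^2 if p = 3, else p.
  Since 5 does not divide 3, only trivial (constant) colorings exist.
  (So the trial a0 = 0, a1 = 2 with a0 != a1 does NOT extend to a valid coloring of the whole trefoil: the other two crossing relations require 3*(a1 - a0) = 0 (mod 5), which fails.)
  Total colorings = 5
Step 3: a2 = 4, total Fox 5-colorings = 5

4


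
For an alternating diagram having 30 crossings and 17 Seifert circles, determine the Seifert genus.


For alternating knots, g = (c - s + 1)/2.
= (30 - 17 + 1)/2
= 14/2 = 7

7


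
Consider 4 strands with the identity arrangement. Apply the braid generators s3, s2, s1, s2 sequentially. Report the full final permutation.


Starting with identity [1, 2, 3, 4].
Apply generators in sequence:
  After s3: [1, 2, 4, 3]
  After s2: [1, 4, 2, 3]
  After s1: [4, 1, 2, 3]
  After s2: [4, 2, 1, 3]
Final permutation: [4, 2, 1, 3]

[4, 2, 1, 3]


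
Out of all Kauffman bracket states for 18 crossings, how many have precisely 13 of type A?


We choose which 13 of 18 crossings get A-smoothings.
C(18, 13) = 18! / (13! * 5!)
= 8568

8568


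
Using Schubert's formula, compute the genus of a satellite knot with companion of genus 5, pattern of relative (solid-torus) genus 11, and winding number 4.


Schubert: g(satellite) = g_rel(pattern) + |winding| * g(companion),
where g_rel(pattern) is the genus of the pattern relative to the solid torus.
= 11 + 4 * 5
= 11 + 20 = 31

31


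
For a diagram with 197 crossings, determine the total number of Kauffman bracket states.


Each crossing contributes 2 choices (A-smoothing or B-smoothing).
Total states = 2^197 = 200867255532373784442745261542645325315275374222849104412672

200867255532373784442745261542645325315275374222849104412672


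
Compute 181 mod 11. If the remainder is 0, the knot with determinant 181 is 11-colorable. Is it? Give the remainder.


Step 1: A knot is p-colorable if and only if p divides its determinant.
Step 2: Compute 181 mod 11.
181 = 16 * 11 + 5
Step 3: 181 mod 11 = 5
Step 4: The knot is 11-colorable: no

5


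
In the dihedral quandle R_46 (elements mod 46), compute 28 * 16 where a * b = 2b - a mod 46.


28 * 16 = 2*16 - 28 mod 46
= 32 - 28 mod 46
= 4 mod 46 = 4

4


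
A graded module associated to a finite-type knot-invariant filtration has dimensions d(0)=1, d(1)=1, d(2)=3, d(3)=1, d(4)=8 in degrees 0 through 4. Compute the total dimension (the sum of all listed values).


Total dimension = d(0) + d(1) + ... + d(4)
= 1 + 1 + 3 + 1 + 8
= 14

14


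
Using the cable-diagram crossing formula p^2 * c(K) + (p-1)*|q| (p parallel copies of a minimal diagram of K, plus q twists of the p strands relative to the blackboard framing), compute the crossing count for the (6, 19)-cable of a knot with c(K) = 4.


Step 1: Each of the c(K) crossings of the companion diagram becomes p*p = p^2 crossings among the p parallel strands, and each of the |q| twists s_1 s_2 ... s_(p-1) adds (p-1) crossings.
  Crossings = p^2 * c(K) + (p-1)*|q|
Step 2: = 6^2 * 4 + (6-1)*19
Step 3: = 36*4 + 5*19
Step 4: = 144 + 95 = 239

239


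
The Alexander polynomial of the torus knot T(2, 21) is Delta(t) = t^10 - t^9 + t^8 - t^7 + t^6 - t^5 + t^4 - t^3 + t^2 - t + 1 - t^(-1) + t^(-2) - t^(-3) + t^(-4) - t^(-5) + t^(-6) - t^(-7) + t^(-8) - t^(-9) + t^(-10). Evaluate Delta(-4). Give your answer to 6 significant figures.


Substituting t = -4 into Delta(t) = t^10 - t^9 + t^8 - t^7 + t^6 - t^5 + t^4 - t^3 + t^2 - t + 1 - t^(-1) + t^(-2) - t^(-3) + t^(-4) - t^(-5) + t^(-6) - t^(-7) + t^(-8) - t^(-9) + t^(-10):
Term values: (1048576) + (262144) + (65536) + (16384) + (4096) + (1024) + (256) + (64) + (16) + (4) + (1) + (0.25) + (0.0625) + (0.015625) + (0.00390625) + (0.000976562) + (0.000244141) + (6.10352e-05) + (1.52588e-05) + (3.8147e-06) + (9.53674e-07)
Sum = 1398101.333
Rounded to 6 significant figures: 1.3981e+06

1.3981e+06


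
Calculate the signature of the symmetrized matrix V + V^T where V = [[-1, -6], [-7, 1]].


Step 1: V + V^T = [[-2, -13], [-13, 2]]
Step 2: trace = 0, det = -173
Step 3: Discriminant = 0^2 - 4*(-173) = 692
Step 4: Eigenvalues: 13.1529, -13.1529
Step 5: Signature = (# positive eigenvalues) - (# negative eigenvalues) = 0

0


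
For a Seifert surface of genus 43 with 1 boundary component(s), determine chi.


chi = 2 - 2g - b
= 2 - 2*43 - 1
= 2 - 86 - 1 = -85

-85


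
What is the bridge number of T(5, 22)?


The bridge number of T(p,q) is min(p,q).
min(5, 22) = 5

5


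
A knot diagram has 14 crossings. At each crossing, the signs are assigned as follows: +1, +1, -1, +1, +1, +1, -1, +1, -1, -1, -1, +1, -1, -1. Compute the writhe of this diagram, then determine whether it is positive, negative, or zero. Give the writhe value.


Step 1: Count positive crossings (+1).
Positive crossings: 7
Step 2: Count negative crossings (-1).
Negative crossings: 7
Step 3: Writhe = (positive) - (negative)
w = 7 - 7 = 0
Step 4: |w| = 0, and w is zero

0


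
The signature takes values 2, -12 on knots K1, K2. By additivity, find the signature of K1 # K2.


The signature is additive under connected sum.
signature(K1 # K2) = (2) + (-12)
= -10

-10


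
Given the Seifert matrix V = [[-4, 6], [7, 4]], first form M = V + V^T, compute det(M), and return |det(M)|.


Step 1: Form V + V^T where V = [[-4, 6], [7, 4]]
  V^T = [[-4, 7], [6, 4]]
  V + V^T = [[-8, 13], [13, 8]]
Step 2: det(V + V^T) = (-8)*8 - 13*13
  = -64 - 169 = -233
Step 3: Knot determinant = |det(V + V^T)| = |-233| = 233

233


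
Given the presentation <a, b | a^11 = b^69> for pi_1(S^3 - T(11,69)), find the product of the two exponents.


The relation is a^11 = b^69.
Product of exponents = 11 * 69
= 759

759


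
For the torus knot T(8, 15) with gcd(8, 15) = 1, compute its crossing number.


For a torus knot T(p, q) with gcd(p,q)=1,
the crossing number is min(p*(q-1), q*(p-1)).
p*(q-1) = 8*14 = 112
q*(p-1) = 15*7 = 105
min(112, 105) = 105

105


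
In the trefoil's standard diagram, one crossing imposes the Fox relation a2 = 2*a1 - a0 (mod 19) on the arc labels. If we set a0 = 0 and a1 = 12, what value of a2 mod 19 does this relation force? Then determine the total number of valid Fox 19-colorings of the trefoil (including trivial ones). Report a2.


Step 1: Apply the given crossing relation 2*a1 - a0 - a2 = 0 (mod 19).
  a2 = 2*a1 - a0 mod 19
  a2 = 2*12 - 0 mod 19
  a2 = 24 - 0 mod 19
  a2 = 24 mod 19 = 5
Step 2: The trefoil has determinant 3.
  Number of Fox p-colorings (p prime) is p^2 if p = 3, else p.
  Since 19 does not divide 3, only trivial (constant) colorings exist.
  (So the trial a0 = 0, a1 = 12 with a0 != a1 does NOT extend to a valid coloring of the whole trefoil: the other two crossing relations require 3*(a1 - a0) = 0 (mod 19), which fails.)
  Total colorings = 19
Step 3: a2 = 5, total Fox 19-colorings = 19

5


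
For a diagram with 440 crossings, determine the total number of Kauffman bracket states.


Each crossing contributes 2 choices (A-smoothing or B-smoothing).
Total states = 2^440 = 2839213766779714416208296124562517712318911565184836172974571090549372219192960637992933791850638927971728600024477257552869537611776

2839213766779714416208296124562517712318911565184836172974571090549372219192960637992933791850638927971728600024477257552869537611776


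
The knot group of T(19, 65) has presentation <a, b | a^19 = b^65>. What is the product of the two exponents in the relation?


The relation is a^19 = b^65.
Product of exponents = 19 * 65
= 1235

1235


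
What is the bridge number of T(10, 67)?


The bridge number of T(p,q) is min(p,q).
min(10, 67) = 10

10


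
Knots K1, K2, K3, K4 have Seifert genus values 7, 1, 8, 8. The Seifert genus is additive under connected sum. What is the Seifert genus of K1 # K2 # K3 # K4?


The Seifert genus is additive under connected sum.
Seifert genus(K1 # K2 # K3 # K4) = (7) + (1) + (8) + (8)
= 24

24


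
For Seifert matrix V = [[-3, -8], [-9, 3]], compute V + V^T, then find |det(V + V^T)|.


Step 1: Form V + V^T where V = [[-3, -8], [-9, 3]]
  V^T = [[-3, -9], [-8, 3]]
  V + V^T = [[-6, -17], [-17, 6]]
Step 2: det(V + V^T) = (-6)*6 - (-17)*(-17)
  = -36 - 289 = -325
Step 3: Knot determinant = |det(V + V^T)| = |-325| = 325

325
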